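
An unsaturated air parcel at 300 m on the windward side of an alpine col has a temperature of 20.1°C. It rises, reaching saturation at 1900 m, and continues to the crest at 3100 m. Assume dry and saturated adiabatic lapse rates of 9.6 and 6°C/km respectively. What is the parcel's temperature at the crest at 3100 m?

Dry to 1900 m: -9.6 × 1.6 km = -15.36°C, so T = 4.74°C.
Saturated to 3100 m: -6 × 1.2 km = -7.2°C, so T = -2.46°C.

-2.46°C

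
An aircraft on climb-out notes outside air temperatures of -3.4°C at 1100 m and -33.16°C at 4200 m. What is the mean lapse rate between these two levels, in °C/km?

9.6°C/km

Γ = −ΔT/Δz = (-3.4 − (-33.16)) / (4200 − 1100) m
  = 29.76°C / 3.1 km = 9.6°C/km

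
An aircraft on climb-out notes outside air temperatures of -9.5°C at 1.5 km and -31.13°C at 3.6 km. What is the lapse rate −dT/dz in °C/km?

Γ = −ΔT/Δz = (-9.5 − (-31.13)) / (3600 − 1500) m
  = 21.63°C / 2.1 km = 10.3°C/km

10.3°C/km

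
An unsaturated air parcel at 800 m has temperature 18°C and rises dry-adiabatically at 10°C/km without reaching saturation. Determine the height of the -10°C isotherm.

3600 m

Height above start = (18 − (-10)) / 10 = 2.8 km
Altitude = 800 m + 2800 m = 3600 m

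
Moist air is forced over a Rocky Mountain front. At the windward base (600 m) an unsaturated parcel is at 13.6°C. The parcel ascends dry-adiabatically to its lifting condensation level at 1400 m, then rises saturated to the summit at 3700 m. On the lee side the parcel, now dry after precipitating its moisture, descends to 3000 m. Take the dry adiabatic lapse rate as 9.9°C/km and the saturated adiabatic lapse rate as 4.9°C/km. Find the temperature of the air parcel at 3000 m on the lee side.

1.34°C

From 600 m to 1400 m (dry): cools by 9.9 × 0.8 = 7.92°C, giving 5.68°C.
From 1400 m to 3700 m (saturated): cools by 4.9 × 2.3 = 11.27°C, giving -5.59°C.
From 3700 m to 3000 m (dry descent): warms by 9.9 × 0.7 = 6.93°C, giving 1.34°C.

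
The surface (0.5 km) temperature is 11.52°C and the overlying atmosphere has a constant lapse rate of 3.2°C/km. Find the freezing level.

4.1 km

Height above start = (11.52 − 0) / 3.2 = 3.6 km
Altitude = 500 m + 3600 m = 4100 m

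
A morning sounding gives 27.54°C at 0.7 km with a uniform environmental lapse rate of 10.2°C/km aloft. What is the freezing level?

Height above start = (27.54 − 0) / 10.2 = 2.7 km
Altitude = 700 m + 2700 m = 3400 m

3.4 km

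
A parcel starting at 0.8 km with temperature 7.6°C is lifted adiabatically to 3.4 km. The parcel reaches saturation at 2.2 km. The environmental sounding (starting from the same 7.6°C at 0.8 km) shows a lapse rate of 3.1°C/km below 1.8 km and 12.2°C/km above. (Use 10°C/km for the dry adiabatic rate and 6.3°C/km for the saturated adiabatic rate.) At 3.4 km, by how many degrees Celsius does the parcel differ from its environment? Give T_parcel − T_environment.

Parcel:
  800–2200 m, dry: Δz = 1.4 km ⇒ ΔT = -14°C; T = -6.4°C
  2200–3400 m, saturated: Δz = 1.2 km ⇒ ΔT = -7.56°C; T = -13.96°C
Environment:
  800–1800 m, environment, lower layer: Δz = 1 km ⇒ ΔT = -3.1°C; T = 4.5°C
  1800–3400 m, environment, upper layer: Δz = 1.6 km ⇒ ΔT = -19.52°C; T = -15.02°C
T_parcel − T_env = -13.96 − (-15.02) = +1.06°C

+1.06°C (parcel warmer than environment)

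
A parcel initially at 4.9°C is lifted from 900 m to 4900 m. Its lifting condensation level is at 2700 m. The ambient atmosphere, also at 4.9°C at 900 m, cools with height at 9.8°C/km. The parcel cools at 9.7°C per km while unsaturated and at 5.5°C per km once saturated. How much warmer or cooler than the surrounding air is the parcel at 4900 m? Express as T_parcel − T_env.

Parcel:
  Dry to 2700 m: -9.7 × 1.8 km = -17.46°C, so T = -12.56°C.
  Saturated to 4900 m: -5.5 × 2.2 km = -12.1°C, so T = -24.66°C.
Environment:
  Environment to 4900 m: -9.8 × 4 km = -39.2°C, so T = -34.3°C.
T_parcel − T_env = -24.66 − (-34.3) = +9.64°C

+9.64°C (parcel warmer than environment)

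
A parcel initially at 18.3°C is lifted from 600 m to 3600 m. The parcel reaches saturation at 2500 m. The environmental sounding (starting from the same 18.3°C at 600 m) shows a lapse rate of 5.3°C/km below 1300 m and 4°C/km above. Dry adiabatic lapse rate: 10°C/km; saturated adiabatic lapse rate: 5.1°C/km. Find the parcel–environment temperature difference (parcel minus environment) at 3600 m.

Parcel:
  600 → 2500 m (dry, 10°C/km): ΔT = -10 × 1.9 = -19°C → T = -0.7°C
  2500 → 3600 m (saturated, 5.1°C/km): ΔT = -5.1 × 1.1 = -5.61°C → T = -6.31°C
Environment:
  600 → 1300 m (environment, lower layer, 5.3°C/km): ΔT = -5.3 × 0.7 = -3.71°C → T = 14.59°C
  1300 → 3600 m (environment, upper layer, 4°C/km): ΔT = -4 × 2.3 = -9.2°C → T = 5.39°C
T_parcel − T_env = -6.31 − 5.39 = -11.7°C

-11.7°C (parcel cooler than environment)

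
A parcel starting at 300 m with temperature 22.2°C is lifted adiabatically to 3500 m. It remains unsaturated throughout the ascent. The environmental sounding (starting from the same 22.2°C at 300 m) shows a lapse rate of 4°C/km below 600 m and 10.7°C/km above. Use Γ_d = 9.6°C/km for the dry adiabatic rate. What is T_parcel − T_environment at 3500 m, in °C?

+1.51°C (parcel warmer than environment)

Parcel:
  300 → 3500 m (dry, 9.6°C/km): ΔT = -9.6 × 3.2 = -30.72°C → T = -8.52°C
Environment:
  300 → 600 m (environment, lower layer, 4°C/km): ΔT = -4 × 0.3 = -1.2°C → T = 21°C
  600 → 3500 m (environment, upper layer, 10.7°C/km): ΔT = -10.7 × 2.9 = -31.03°C → T = -10.03°C
T_parcel − T_env = -8.52 − (-10.03) = +1.51°C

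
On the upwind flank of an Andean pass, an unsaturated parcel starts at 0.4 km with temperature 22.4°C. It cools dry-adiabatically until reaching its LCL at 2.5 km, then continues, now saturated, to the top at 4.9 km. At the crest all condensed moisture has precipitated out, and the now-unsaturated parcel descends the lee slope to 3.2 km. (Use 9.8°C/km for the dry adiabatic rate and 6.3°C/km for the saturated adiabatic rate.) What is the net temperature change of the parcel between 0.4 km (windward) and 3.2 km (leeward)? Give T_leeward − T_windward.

-19.04°C

Dry to 2500 m: -9.8 × 2.1 km = -20.58°C, so T = 1.82°C.
Saturated to 4900 m: -6.3 × 2.4 km = -15.12°C, so T = -13.3°C.
Dry descent to 3200 m: +9.8 × 1.7 km = +16.66°C, so T = 3.36°C.
Net change vs windward start: 3.36 − 22.4 = -19.04°C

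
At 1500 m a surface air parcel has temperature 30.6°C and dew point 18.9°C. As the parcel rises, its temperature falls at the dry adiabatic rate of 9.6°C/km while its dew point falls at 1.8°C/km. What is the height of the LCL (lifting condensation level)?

T and T_d converge at 9.6 − 1.8 = 7.8°C per km
Height above start = (30.6 − 18.9) / 7.8 = 1.5 km
LCL altitude = 1500 m + 1500 m = 3000 m

3000 m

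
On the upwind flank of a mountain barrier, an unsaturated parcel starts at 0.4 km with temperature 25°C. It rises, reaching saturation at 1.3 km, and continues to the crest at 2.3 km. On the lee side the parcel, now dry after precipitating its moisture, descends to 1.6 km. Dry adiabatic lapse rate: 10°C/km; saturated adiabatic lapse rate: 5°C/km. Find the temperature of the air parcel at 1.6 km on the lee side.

400–1300 m, dry: Δz = 0.9 km ⇒ ΔT = -9°C; T = 16°C
1300–2300 m, saturated: Δz = 1 km ⇒ ΔT = -5°C; T = 11°C
2300–1600 m, dry descent: Δz = 0.7 km ⇒ ΔT = +7°C; T = 18°C

18°C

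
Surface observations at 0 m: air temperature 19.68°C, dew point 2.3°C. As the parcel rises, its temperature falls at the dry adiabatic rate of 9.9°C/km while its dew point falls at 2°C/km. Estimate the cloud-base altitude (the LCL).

T and T_d converge at 9.9 − 2 = 7.9°C per km
Height above start = (19.68 − 2.3) / 7.9 = 2.2 km
LCL altitude = 0 m + 2200 m = 2200 m

2200 m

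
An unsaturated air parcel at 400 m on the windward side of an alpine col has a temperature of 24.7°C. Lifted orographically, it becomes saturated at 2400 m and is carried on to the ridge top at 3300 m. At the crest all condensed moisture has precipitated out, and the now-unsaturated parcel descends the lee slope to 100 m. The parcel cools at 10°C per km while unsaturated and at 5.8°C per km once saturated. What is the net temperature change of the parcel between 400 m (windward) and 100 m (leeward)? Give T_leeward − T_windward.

From 400 m to 2400 m (dry): cools by 10 × 2 = 20°C, giving 4.7°C.
From 2400 m to 3300 m (saturated): cools by 5.8 × 0.9 = 5.22°C, giving -0.52°C.
From 3300 m to 100 m (dry descent): warms by 10 × 3.2 = 32°C, giving 31.48°C.
Net change vs windward start: 31.48 − 24.7 = +6.78°C

+6.78°C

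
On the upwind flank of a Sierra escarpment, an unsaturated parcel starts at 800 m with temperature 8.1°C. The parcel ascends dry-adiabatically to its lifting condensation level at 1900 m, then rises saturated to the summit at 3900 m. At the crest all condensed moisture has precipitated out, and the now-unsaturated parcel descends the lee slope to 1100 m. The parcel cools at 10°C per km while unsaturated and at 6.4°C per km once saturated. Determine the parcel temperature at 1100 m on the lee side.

12.3°C

800–1900 m, dry: Δz = 1.1 km ⇒ ΔT = -11°C; T = -2.9°C
1900–3900 m, saturated: Δz = 2 km ⇒ ΔT = -12.8°C; T = -15.7°C
3900–1100 m, dry descent: Δz = 2.8 km ⇒ ΔT = +28°C; T = 12.3°C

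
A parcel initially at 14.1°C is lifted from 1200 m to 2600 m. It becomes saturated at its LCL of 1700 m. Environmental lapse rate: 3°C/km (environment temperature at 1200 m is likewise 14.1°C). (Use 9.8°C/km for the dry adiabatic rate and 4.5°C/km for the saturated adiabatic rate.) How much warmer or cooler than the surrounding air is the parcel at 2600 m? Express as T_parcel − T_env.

-4.75°C (parcel cooler than environment)

Parcel:
  Dry to 1700 m: -9.8 × 0.5 km = -4.9°C, so T = 9.2°C.
  Saturated to 2600 m: -4.5 × 0.9 km = -4.05°C, so T = 5.15°C.
Environment:
  Environment to 2600 m: -3 × 1.4 km = -4.2°C, so T = 9.9°C.
T_parcel − T_env = 5.15 − 9.9 = -4.75°C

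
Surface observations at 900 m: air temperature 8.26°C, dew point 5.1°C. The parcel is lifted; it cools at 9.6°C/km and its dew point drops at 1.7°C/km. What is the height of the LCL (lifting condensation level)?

T and T_d converge at 9.6 − 1.7 = 7.9°C per km
Height above start = (8.26 − 5.1) / 7.9 = 0.4 km
LCL altitude = 900 m + 400 m = 1300 m

1300 m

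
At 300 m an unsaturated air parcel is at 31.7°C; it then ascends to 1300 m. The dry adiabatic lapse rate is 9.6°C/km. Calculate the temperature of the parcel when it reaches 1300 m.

22.1°C

Dry adiabatic to 1300 m: -9.6 × 1 km = -9.6°C, so T = 22.1°C.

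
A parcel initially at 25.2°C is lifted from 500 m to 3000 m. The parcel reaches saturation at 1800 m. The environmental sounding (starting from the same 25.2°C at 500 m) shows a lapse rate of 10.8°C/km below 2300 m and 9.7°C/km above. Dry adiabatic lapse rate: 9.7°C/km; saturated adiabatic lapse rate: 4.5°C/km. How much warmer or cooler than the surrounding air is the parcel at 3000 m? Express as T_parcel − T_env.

Parcel:
  Dry to 1800 m: -9.7 × 1.3 km = -12.61°C, so T = 12.59°C.
  Saturated to 3000 m: -4.5 × 1.2 km = -5.4°C, so T = 7.19°C.
Environment:
  Environment, lower layer to 2300 m: -10.8 × 1.8 km = -19.44°C, so T = 5.76°C.
  Environment, upper layer to 3000 m: -9.7 × 0.7 km = -6.79°C, so T = -1.03°C.
T_parcel − T_env = 7.19 − (-1.03) = +8.22°C

+8.22°C (parcel warmer than environment)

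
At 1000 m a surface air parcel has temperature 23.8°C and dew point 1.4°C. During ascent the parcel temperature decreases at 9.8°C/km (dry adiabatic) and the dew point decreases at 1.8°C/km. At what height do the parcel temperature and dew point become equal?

T and T_d converge at 9.8 − 1.8 = 8°C per km
Height above start = (23.8 − 1.4) / 8 = 2.8 km
LCL altitude = 1000 m + 2800 m = 3800 m

3800 m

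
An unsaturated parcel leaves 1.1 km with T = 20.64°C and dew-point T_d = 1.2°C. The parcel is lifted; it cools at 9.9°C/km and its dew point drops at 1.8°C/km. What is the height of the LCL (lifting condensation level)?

T and T_d converge at 9.9 − 1.8 = 8.1°C per km
Height above start = (20.64 − 1.2) / 8.1 = 2.4 km
LCL altitude = 1100 m + 2400 m = 3500 m

3.5 km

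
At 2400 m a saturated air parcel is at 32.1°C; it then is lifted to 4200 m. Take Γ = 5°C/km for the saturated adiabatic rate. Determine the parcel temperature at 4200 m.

23.1°C

From 2400 m to 4200 m (saturated adiabatic): cools by 5 × 1.8 = 9°C, giving 23.1°C.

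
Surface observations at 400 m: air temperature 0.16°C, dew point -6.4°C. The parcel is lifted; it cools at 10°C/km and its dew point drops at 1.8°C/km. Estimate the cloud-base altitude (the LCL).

1200 m

T and T_d converge at 10 − 1.8 = 8.2°C per km
Height above start = (0.16 − (-6.4)) / 8.2 = 0.8 km
LCL altitude = 400 m + 800 m = 1200 m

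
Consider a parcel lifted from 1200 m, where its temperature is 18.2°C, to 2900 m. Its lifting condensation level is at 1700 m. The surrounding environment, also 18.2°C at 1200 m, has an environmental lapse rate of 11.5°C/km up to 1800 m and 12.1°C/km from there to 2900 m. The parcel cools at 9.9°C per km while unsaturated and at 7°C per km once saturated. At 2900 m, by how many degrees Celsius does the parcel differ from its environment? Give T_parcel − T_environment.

+6.86°C (parcel warmer than environment)

Parcel:
  Dry to 1700 m: -9.9 × 0.5 km = -4.95°C, so T = 13.25°C.
  Saturated to 2900 m: -7 × 1.2 km = -8.4°C, so T = 4.85°C.
Environment:
  Environment, lower layer to 1800 m: -11.5 × 0.6 km = -6.9°C, so T = 11.3°C.
  Environment, upper layer to 2900 m: -12.1 × 1.1 km = -13.31°C, so T = -2.01°C.
T_parcel − T_env = 4.85 − (-2.01) = +6.86°C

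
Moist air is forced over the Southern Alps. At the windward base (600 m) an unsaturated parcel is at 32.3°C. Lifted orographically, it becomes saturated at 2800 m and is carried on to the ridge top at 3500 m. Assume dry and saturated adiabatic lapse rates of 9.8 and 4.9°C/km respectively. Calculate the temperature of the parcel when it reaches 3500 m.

7.31°C

600–2800 m, dry: Δz = 2.2 km ⇒ ΔT = -21.56°C; T = 10.74°C
2800–3500 m, saturated: Δz = 0.7 km ⇒ ΔT = -3.43°C; T = 7.31°C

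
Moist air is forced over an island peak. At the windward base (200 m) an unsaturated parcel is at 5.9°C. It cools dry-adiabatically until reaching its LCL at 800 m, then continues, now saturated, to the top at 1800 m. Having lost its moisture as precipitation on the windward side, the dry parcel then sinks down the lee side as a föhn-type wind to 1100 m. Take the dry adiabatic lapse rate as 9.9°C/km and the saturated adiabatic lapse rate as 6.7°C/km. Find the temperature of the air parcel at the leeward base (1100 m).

0.19°C

Dry to 800 m: -9.9 × 0.6 km = -5.94°C, so T = -0.04°C.
Saturated to 1800 m: -6.7 × 1 km = -6.7°C, so T = -6.74°C.
Dry descent to 1100 m: +9.9 × 0.7 km = +6.93°C, so T = 0.19°C.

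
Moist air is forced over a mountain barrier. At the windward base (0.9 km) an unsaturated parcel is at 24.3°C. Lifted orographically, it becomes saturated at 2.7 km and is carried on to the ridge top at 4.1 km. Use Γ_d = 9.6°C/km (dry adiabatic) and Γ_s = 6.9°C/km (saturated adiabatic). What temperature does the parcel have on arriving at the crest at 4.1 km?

-2.64°C

900–2700 m, dry: Δz = 1.8 km ⇒ ΔT = -17.28°C; T = 7.02°C
2700–4100 m, saturated: Δz = 1.4 km ⇒ ΔT = -9.66°C; T = -2.64°C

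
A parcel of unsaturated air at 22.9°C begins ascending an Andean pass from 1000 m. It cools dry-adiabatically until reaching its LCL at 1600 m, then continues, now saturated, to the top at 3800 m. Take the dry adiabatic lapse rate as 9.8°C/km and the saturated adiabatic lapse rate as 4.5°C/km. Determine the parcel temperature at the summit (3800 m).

From 1000 m to 1600 m (dry): cools by 9.8 × 0.6 = 5.88°C, giving 17.02°C.
From 1600 m to 3800 m (saturated): cools by 4.5 × 2.2 = 9.9°C, giving 7.12°C.

7.12°C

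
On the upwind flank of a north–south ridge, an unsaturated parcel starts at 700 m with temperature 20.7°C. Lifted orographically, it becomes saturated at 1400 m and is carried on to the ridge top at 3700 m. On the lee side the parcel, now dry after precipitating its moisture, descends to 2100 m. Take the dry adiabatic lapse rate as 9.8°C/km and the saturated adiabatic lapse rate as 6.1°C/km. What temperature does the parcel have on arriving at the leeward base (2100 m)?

From 700 m to 1400 m (dry): cools by 9.8 × 0.7 = 6.86°C, giving 13.84°C.
From 1400 m to 3700 m (saturated): cools by 6.1 × 2.3 = 14.03°C, giving -0.19°C.
From 3700 m to 2100 m (dry descent): warms by 9.8 × 1.6 = 15.68°C, giving 15.49°C.

15.49°C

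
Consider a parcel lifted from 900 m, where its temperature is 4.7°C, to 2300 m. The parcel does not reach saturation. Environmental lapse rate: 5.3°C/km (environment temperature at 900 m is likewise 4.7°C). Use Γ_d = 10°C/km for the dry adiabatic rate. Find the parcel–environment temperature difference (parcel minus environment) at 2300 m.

-6.58°C (parcel cooler than environment)

Parcel:
  900–2300 m, dry: Δz = 1.4 km ⇒ ΔT = -14°C; T = -9.3°C
Environment:
  900–2300 m, environment: Δz = 1.4 km ⇒ ΔT = -7.42°C; T = -2.72°C
T_parcel − T_env = -9.3 − (-2.72) = -6.58°C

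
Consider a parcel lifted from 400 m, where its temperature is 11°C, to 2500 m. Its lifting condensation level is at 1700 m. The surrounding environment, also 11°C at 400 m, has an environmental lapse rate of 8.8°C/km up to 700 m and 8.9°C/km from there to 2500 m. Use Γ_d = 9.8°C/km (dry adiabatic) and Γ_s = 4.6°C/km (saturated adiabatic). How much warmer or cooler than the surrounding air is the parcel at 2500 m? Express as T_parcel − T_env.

+2.24°C (parcel warmer than environment)

Parcel:
  From 400 m to 1700 m (dry): cools by 9.8 × 1.3 = 12.74°C, giving -1.74°C.
  From 1700 m to 2500 m (saturated): cools by 4.6 × 0.8 = 3.68°C, giving -5.42°C.
Environment:
  From 400 m to 700 m (environment, lower layer): cools by 8.8 × 0.3 = 2.64°C, giving 8.36°C.
  From 700 m to 2500 m (environment, upper layer): cools by 8.9 × 1.8 = 16.02°C, giving -7.66°C.
T_parcel − T_env = -5.42 − (-7.66) = +2.24°C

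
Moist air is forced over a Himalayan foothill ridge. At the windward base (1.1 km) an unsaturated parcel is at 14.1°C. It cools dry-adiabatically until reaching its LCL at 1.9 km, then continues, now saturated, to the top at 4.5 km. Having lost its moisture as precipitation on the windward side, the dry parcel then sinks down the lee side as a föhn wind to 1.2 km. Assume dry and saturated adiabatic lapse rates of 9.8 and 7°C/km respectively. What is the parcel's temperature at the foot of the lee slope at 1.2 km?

1100 → 1900 m (dry, 9.8°C/km): ΔT = -9.8 × 0.8 = -7.84°C → T = 6.26°C
1900 → 4500 m (saturated, 7°C/km): ΔT = -7 × 2.6 = -18.2°C → T = -11.94°C
4500 → 1200 m (dry descent, 9.8°C/km): ΔT = +9.8 × 3.3 = +32.34°C → T = 20.4°C

20.4°C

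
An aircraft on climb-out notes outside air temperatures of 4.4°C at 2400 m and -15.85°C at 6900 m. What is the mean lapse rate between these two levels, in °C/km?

Γ = −ΔT/Δz = (4.4 − (-15.85)) / (6900 − 2400) m
  = 20.25°C / 4.5 km = 4.5°C/km

4.5°C/km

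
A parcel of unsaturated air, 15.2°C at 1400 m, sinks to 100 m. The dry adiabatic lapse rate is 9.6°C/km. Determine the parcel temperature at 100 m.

27.68°C

From 1400 m to 100 m (dry adiabatic): warms by 9.6 × 1.3 = 12.48°C, giving 27.68°C.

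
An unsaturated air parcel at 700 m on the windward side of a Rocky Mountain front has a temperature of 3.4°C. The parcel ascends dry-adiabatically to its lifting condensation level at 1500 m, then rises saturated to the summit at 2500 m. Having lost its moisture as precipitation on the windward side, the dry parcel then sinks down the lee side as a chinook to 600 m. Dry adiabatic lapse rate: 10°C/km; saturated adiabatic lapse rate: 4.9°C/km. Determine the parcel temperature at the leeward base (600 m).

From 700 m to 1500 m (dry): cools by 10 × 0.8 = 8°C, giving -4.6°C.
From 1500 m to 2500 m (saturated): cools by 4.9 × 1 = 4.9°C, giving -9.5°C.
From 2500 m to 600 m (dry descent): warms by 10 × 1.9 = 19°C, giving 9.5°C.

9.5°C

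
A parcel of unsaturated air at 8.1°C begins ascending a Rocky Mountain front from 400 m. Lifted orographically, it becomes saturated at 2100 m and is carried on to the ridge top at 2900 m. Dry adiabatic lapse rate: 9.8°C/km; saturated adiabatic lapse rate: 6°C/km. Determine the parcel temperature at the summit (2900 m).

-13.36°C

From 400 m to 2100 m (dry): cools by 9.8 × 1.7 = 16.66°C, giving -8.56°C.
From 2100 m to 2900 m (saturated): cools by 6 × 0.8 = 4.8°C, giving -13.36°C.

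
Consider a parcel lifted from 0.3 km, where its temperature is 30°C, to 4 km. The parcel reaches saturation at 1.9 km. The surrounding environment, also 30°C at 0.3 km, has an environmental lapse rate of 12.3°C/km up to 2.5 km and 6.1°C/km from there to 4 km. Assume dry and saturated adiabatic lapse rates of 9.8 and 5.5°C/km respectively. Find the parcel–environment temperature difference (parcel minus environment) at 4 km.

Parcel:
  300–1900 m, dry: Δz = 1.6 km ⇒ ΔT = -15.68°C; T = 14.32°C
  1900–4000 m, saturated: Δz = 2.1 km ⇒ ΔT = -11.55°C; T = 2.77°C
Environment:
  300–2500 m, environment, lower layer: Δz = 2.2 km ⇒ ΔT = -27.06°C; T = 2.94°C
  2500–4000 m, environment, upper layer: Δz = 1.5 km ⇒ ΔT = -9.15°C; T = -6.21°C
T_parcel − T_env = 2.77 − (-6.21) = +8.98°C

+8.98°C (parcel warmer than environment)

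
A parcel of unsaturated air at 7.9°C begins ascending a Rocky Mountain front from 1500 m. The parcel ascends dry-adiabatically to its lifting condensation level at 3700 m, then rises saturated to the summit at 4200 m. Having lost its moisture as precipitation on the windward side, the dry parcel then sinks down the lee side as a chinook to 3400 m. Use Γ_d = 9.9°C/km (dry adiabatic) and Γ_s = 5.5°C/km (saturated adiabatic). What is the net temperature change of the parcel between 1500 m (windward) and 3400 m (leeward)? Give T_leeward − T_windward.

-16.61°C

From 1500 m to 3700 m (dry): cools by 9.9 × 2.2 = 21.78°C, giving -13.88°C.
From 3700 m to 4200 m (saturated): cools by 5.5 × 0.5 = 2.75°C, giving -16.63°C.
From 4200 m to 3400 m (dry descent): warms by 9.9 × 0.8 = 7.92°C, giving -8.71°C.
Net change vs windward start: -8.71 − 7.9 = -16.61°C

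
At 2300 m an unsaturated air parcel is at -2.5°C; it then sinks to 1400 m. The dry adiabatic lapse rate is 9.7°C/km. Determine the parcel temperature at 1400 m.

Dry adiabatic to 1400 m: +9.7 × 0.9 km = +8.73°C, so T = 6.23°C.

6.23°C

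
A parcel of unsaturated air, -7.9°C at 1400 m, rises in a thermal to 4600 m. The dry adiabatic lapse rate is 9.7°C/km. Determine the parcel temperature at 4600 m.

Dry adiabatic to 4600 m: -9.7 × 3.2 km = -31.04°C, so T = -38.94°C.

-38.94°C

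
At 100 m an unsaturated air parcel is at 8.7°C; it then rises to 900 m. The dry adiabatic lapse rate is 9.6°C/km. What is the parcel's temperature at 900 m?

Dry adiabatic to 900 m: -9.6 × 0.8 km = -7.68°C, so T = 1.02°C.

1.02°C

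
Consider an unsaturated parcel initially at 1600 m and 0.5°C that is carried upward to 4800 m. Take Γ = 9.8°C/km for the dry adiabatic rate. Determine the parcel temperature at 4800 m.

-30.86°C

1600 → 4800 m (dry adiabatic, 9.8°C/km): ΔT = -9.8 × 3.2 = -31.36°C → T = -30.86°C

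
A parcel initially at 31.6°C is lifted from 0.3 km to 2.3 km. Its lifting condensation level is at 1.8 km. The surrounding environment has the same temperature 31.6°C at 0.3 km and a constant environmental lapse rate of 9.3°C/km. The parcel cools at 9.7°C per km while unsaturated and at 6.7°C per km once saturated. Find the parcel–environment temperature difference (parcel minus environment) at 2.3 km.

Parcel:
  From 300 m to 1800 m (dry): cools by 9.7 × 1.5 = 14.55°C, giving 17.05°C.
  From 1800 m to 2300 m (saturated): cools by 6.7 × 0.5 = 3.35°C, giving 13.7°C.
Environment:
  From 300 m to 2300 m (environment): cools by 9.3 × 2 = 18.6°C, giving 13°C.
T_parcel − T_env = 13.7 − 13 = +0.7°C

+0.7°C (parcel warmer than environment)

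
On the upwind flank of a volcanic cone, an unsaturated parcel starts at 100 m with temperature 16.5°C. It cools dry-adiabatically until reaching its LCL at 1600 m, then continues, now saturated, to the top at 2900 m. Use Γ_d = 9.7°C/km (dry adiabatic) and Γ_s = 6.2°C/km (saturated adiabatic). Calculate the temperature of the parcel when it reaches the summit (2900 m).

-6.11°C

Dry to 1600 m: -9.7 × 1.5 km = -14.55°C, so T = 1.95°C.
Saturated to 2900 m: -6.2 × 1.3 km = -8.06°C, so T = -6.11°C.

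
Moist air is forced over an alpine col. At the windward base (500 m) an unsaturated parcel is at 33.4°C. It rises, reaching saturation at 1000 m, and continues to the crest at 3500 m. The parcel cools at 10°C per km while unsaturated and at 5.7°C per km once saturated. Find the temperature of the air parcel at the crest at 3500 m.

14.15°C

Dry to 1000 m: -10 × 0.5 km = -5°C, so T = 28.4°C.
Saturated to 3500 m: -5.7 × 2.5 km = -14.25°C, so T = 14.15°C.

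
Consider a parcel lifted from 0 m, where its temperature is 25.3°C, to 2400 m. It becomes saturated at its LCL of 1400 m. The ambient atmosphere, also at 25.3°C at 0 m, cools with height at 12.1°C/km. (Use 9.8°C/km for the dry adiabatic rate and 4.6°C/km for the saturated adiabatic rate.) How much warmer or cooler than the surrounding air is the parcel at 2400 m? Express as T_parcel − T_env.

+10.72°C (parcel warmer than environment)

Parcel:
  From 0 m to 1400 m (dry): cools by 9.8 × 1.4 = 13.72°C, giving 11.58°C.
  From 1400 m to 2400 m (saturated): cools by 4.6 × 1 = 4.6°C, giving 6.98°C.
Environment:
  From 0 m to 2400 m (environment): cools by 12.1 × 2.4 = 29.04°C, giving -3.74°C.
T_parcel − T_env = 6.98 − (-3.74) = +10.72°C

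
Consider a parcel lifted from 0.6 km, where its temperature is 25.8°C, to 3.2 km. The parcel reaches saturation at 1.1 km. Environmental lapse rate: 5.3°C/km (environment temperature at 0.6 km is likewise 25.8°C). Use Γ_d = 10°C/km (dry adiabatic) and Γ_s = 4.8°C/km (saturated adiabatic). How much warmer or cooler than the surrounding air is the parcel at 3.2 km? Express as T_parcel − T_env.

-1.3°C (parcel cooler than environment)

Parcel:
  From 600 m to 1100 m (dry): cools by 10 × 0.5 = 5°C, giving 20.8°C.
  From 1100 m to 3200 m (saturated): cools by 4.8 × 2.1 = 10.08°C, giving 10.72°C.
Environment:
  From 600 m to 3200 m (environment): cools by 5.3 × 2.6 = 13.78°C, giving 12.02°C.
T_parcel − T_env = 10.72 − 12.02 = -1.3°C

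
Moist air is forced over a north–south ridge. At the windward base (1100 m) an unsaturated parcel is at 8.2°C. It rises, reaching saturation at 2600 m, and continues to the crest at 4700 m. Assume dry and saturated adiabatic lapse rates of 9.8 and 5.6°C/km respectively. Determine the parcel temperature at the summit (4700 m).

-18.26°C

1100 → 2600 m (dry, 9.8°C/km): ΔT = -9.8 × 1.5 = -14.7°C → T = -6.5°C
2600 → 4700 m (saturated, 5.6°C/km): ΔT = -5.6 × 2.1 = -11.76°C → T = -18.26°C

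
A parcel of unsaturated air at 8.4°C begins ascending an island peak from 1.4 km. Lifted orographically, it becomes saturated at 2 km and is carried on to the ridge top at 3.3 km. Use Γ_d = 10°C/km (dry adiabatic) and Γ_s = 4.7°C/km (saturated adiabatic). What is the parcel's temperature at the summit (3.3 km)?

-3.71°C

1400 → 2000 m (dry, 10°C/km): ΔT = -10 × 0.6 = -6°C → T = 2.4°C
2000 → 3300 m (saturated, 4.7°C/km): ΔT = -4.7 × 1.3 = -6.11°C → T = -3.71°C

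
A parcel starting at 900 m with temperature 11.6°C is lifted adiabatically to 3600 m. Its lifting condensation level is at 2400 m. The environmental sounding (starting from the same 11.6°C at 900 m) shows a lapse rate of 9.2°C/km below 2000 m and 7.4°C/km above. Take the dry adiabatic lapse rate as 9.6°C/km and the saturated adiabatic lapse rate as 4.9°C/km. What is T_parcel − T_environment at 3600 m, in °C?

+1.68°C (parcel warmer than environment)

Parcel:
  900–2400 m, dry: Δz = 1.5 km ⇒ ΔT = -14.4°C; T = -2.8°C
  2400–3600 m, saturated: Δz = 1.2 km ⇒ ΔT = -5.88°C; T = -8.68°C
Environment:
  900–2000 m, environment, lower layer: Δz = 1.1 km ⇒ ΔT = -10.12°C; T = 1.48°C
  2000–3600 m, environment, upper layer: Δz = 1.6 km ⇒ ΔT = -11.84°C; T = -10.36°C
T_parcel − T_env = -8.68 − (-10.36) = +1.68°C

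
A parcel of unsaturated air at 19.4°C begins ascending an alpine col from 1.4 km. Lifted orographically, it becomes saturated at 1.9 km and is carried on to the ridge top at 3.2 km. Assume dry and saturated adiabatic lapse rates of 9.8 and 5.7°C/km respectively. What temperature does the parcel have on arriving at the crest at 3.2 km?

1400 → 1900 m (dry, 9.8°C/km): ΔT = -9.8 × 0.5 = -4.9°C → T = 14.5°C
1900 → 3200 m (saturated, 5.7°C/km): ΔT = -5.7 × 1.3 = -7.41°C → T = 7.09°C

7.09°C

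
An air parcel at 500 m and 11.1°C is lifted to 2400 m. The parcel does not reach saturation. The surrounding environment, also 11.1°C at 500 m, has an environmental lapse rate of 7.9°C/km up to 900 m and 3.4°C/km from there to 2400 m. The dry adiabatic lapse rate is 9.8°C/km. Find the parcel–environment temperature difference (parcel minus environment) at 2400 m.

-10.36°C (parcel cooler than environment)

Parcel:
  Dry to 2400 m: -9.8 × 1.9 km = -18.62°C, so T = -7.52°C.
Environment:
  Environment, lower layer to 900 m: -7.9 × 0.4 km = -3.16°C, so T = 7.94°C.
  Environment, upper layer to 2400 m: -3.4 × 1.5 km = -5.1°C, so T = 2.84°C.
T_parcel − T_env = -7.52 − 2.84 = -10.36°C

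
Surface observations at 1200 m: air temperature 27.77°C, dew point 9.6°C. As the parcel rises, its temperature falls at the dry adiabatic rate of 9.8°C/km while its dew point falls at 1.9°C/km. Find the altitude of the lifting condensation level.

3500 m

T and T_d converge at 9.8 − 1.9 = 7.9°C per km
Height above start = (27.77 − 9.6) / 7.9 = 2.3 km
LCL altitude = 1200 m + 2300 m = 3500 m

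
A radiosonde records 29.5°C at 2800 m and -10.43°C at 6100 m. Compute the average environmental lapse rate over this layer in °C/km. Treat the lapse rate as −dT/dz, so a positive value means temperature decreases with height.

Γ = −ΔT/Δz = (29.5 − (-10.43)) / (6100 − 2800) m
  = 39.93°C / 3.3 km = 12.1°C/km

12.1°C/km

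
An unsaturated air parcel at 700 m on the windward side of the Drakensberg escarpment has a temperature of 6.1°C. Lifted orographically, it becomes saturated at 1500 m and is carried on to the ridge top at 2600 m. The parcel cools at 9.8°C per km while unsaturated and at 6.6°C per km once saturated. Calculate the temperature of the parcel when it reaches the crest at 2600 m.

700 → 1500 m (dry, 9.8°C/km): ΔT = -9.8 × 0.8 = -7.84°C → T = -1.74°C
1500 → 2600 m (saturated, 6.6°C/km): ΔT = -6.6 × 1.1 = -7.26°C → T = -9°C

-9°C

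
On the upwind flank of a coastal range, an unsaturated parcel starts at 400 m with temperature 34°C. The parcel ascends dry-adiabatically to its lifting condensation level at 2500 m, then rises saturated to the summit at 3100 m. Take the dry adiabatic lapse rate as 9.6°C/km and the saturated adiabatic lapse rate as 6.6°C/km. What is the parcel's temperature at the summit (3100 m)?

9.88°C

400 → 2500 m (dry, 9.6°C/km): ΔT = -9.6 × 2.1 = -20.16°C → T = 13.84°C
2500 → 3100 m (saturated, 6.6°C/km): ΔT = -6.6 × 0.6 = -3.96°C → T = 9.88°C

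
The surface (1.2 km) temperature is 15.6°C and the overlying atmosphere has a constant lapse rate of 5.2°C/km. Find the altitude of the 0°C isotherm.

Height above start = (15.6 − 0) / 5.2 = 3 km
Altitude = 1200 m + 3000 m = 4200 m

4.2 km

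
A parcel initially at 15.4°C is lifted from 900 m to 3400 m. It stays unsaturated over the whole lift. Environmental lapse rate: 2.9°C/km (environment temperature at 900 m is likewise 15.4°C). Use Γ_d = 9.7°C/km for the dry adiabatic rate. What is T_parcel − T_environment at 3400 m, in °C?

Parcel:
  900 → 3400 m (dry, 9.7°C/km): ΔT = -9.7 × 2.5 = -24.25°C → T = -8.85°C
Environment:
  900 → 3400 m (environment, 2.9°C/km): ΔT = -2.9 × 2.5 = -7.25°C → T = 8.15°C
T_parcel − T_env = -8.85 − 8.15 = -17°C

-17°C (parcel cooler than environment)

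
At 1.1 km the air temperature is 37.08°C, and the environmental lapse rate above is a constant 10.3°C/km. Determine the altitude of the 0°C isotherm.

4.7 km

Height above start = (37.08 − 0) / 10.3 = 3.6 km
Altitude = 1100 m + 3600 m = 4700 m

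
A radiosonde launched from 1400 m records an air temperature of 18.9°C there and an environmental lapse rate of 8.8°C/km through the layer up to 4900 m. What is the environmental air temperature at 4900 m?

From 1400 m to 4900 m (environmental): cools by 8.8 × 3.5 = 30.8°C, giving -11.9°C.

-11.9°C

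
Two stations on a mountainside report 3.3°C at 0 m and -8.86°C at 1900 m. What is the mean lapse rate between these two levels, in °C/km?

Γ = −ΔT/Δz = (3.3 − (-8.86)) / (1900 − 0) m
  = 12.16°C / 1.9 km = 6.4°C/km

6.4°C/km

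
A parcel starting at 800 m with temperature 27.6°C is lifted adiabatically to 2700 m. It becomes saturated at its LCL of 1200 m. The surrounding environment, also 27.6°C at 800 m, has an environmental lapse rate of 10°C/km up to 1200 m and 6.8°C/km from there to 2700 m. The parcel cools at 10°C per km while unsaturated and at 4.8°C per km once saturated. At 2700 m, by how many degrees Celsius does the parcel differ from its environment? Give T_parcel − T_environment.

Parcel:
  Dry to 1200 m: -10 × 0.4 km = -4°C, so T = 23.6°C.
  Saturated to 2700 m: -4.8 × 1.5 km = -7.2°C, so T = 16.4°C.
Environment:
  Environment, lower layer to 1200 m: -10 × 0.4 km = -4°C, so T = 23.6°C.
  Environment, upper layer to 2700 m: -6.8 × 1.5 km = -10.2°C, so T = 13.4°C.
T_parcel − T_env = 16.4 − 13.4 = +3°C

+3°C (parcel warmer than environment)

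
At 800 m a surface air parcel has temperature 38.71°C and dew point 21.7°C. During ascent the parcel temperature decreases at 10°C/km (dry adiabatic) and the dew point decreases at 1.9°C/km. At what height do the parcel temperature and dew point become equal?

2900 m

T and T_d converge at 10 − 1.9 = 8.1°C per km
Height above start = (38.71 − 21.7) / 8.1 = 2.1 km
LCL altitude = 800 m + 2100 m = 2900 m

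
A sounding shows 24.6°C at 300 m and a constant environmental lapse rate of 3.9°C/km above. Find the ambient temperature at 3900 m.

10.56°C

300 → 3900 m (environmental, 3.9°C/km): ΔT = -3.9 × 3.6 = -14.04°C → T = 10.56°C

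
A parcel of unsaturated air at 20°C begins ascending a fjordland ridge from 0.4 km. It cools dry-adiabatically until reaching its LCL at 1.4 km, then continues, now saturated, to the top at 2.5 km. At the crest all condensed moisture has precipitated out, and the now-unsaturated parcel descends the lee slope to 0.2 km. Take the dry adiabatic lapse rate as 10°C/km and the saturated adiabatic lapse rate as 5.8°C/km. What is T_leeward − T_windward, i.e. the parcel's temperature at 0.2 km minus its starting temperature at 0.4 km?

+6.62°C

From 400 m to 1400 m (dry): cools by 10 × 1 = 10°C, giving 10°C.
From 1400 m to 2500 m (saturated): cools by 5.8 × 1.1 = 6.38°C, giving 3.62°C.
From 2500 m to 200 m (dry descent): warms by 10 × 2.3 = 23°C, giving 26.62°C.
Net change vs windward start: 26.62 − 20 = +6.62°C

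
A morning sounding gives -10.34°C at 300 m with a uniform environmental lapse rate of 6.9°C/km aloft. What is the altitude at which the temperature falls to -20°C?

Height above start = (-10.34 − (-20)) / 6.9 = 1.4 km
Altitude = 300 m + 1400 m = 1700 m

1700 m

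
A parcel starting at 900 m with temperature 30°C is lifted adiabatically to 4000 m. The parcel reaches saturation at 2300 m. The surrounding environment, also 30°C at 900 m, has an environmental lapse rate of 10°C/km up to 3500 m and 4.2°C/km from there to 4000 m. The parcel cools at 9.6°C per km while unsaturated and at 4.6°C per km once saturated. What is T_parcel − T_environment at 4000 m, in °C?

Parcel:
  Dry to 2300 m: -9.6 × 1.4 km = -13.44°C, so T = 16.56°C.
  Saturated to 4000 m: -4.6 × 1.7 km = -7.82°C, so T = 8.74°C.
Environment:
  Environment, lower layer to 3500 m: -10 × 2.6 km = -26°C, so T = 4°C.
  Environment, upper layer to 4000 m: -4.2 × 0.5 km = -2.1°C, so T = 1.9°C.
T_parcel − T_env = 8.74 − 1.9 = +6.84°C

+6.84°C (parcel warmer than environment)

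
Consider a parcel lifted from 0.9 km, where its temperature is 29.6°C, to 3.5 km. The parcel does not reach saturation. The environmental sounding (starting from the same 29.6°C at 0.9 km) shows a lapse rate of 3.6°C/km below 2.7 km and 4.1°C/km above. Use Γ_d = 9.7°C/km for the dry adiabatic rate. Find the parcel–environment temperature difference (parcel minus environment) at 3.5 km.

-15.46°C (parcel cooler than environment)

Parcel:
  Dry to 3500 m: -9.7 × 2.6 km = -25.22°C, so T = 4.38°C.
Environment:
  Environment, lower layer to 2700 m: -3.6 × 1.8 km = -6.48°C, so T = 23.12°C.
  Environment, upper layer to 3500 m: -4.1 × 0.8 km = -3.28°C, so T = 19.84°C.
T_parcel − T_env = 4.38 − 19.84 = -15.46°C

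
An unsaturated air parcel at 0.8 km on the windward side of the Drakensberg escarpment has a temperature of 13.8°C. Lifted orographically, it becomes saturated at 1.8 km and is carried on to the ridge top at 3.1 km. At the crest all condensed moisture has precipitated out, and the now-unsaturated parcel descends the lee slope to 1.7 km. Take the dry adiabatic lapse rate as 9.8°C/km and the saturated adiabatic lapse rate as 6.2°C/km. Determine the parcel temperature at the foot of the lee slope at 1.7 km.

800 → 1800 m (dry, 9.8°C/km): ΔT = -9.8 × 1 = -9.8°C → T = 4°C
1800 → 3100 m (saturated, 6.2°C/km): ΔT = -6.2 × 1.3 = -8.06°C → T = -4.06°C
3100 → 1700 m (dry descent, 9.8°C/km): ΔT = +9.8 × 1.4 = +13.72°C → T = 9.66°C

9.66°C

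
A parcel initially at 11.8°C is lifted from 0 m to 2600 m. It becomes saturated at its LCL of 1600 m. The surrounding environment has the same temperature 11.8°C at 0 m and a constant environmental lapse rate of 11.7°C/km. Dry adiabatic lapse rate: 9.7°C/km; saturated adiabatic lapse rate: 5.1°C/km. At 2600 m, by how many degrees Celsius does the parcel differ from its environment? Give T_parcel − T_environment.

+9.8°C (parcel warmer than environment)

Parcel:
  From 0 m to 1600 m (dry): cools by 9.7 × 1.6 = 15.52°C, giving -3.72°C.
  From 1600 m to 2600 m (saturated): cools by 5.1 × 1 = 5.1°C, giving -8.82°C.
Environment:
  From 0 m to 2600 m (environment): cools by 11.7 × 2.6 = 30.42°C, giving -18.62°C.
T_parcel − T_env = -8.82 − (-18.62) = +9.8°C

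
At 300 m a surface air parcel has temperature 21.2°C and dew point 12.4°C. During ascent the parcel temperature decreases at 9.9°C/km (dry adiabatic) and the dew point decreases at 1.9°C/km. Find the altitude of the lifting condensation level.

1400 m

T and T_d converge at 9.9 − 1.9 = 8°C per km
Height above start = (21.2 − 12.4) / 8 = 1.1 km
LCL altitude = 300 m + 1100 m = 1400 m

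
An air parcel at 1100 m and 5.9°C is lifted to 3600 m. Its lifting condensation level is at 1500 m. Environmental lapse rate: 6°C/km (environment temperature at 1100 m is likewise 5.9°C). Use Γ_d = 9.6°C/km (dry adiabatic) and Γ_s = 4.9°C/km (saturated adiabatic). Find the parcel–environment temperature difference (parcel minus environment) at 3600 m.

+0.87°C (parcel warmer than environment)

Parcel:
  From 1100 m to 1500 m (dry): cools by 9.6 × 0.4 = 3.84°C, giving 2.06°C.
  From 1500 m to 3600 m (saturated): cools by 4.9 × 2.1 = 10.29°C, giving -8.23°C.
Environment:
  From 1100 m to 3600 m (environment): cools by 6 × 2.5 = 15°C, giving -9.1°C.
T_parcel − T_env = -8.23 − (-9.1) = +0.87°C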